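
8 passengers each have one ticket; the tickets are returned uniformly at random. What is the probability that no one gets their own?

D(n) = (n-1)(D(n-1) + D(n-2)), D(0)=1, D(1)=0.
Building up: D(2)=1, D(3)=2, D(4)=9, D(5)=44, D(6)=265, D(7)=1854, D(8)=14833.
Total arrangements: 8! = 40320.
Probability = D(8)/8! = 2119/5760.

Final answer: D(8)/8! = 14833/40320 = 0.367882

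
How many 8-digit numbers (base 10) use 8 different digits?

First digit: 9 (not 0). Second: 9 (not first). Third: 8, etc.
Total: 9 x 9 x 8 x 7 x 6 x 5 x 4 x 3.

Final answer: 1632960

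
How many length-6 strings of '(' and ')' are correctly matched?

This is a standard Catalan-number count: the answer is C_n. Here n = 3 (pairs).
C_n = C(2n,n) - C(2n,n+1), so C_{3} = C(6,3) - C(6,4) = 20 - 15.

Final answer: C_{3} = 5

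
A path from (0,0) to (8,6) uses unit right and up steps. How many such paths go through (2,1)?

Paths (0,0)->(2,1): C(3,1) = 3.
Paths (2,1)->(8,6): C(11,5) = 462.
By multiplication principle: 3 x 462.

Final answer: 1386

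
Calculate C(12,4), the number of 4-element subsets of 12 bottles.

C(12,4) = 12!/(4! x (12-4)!).

Final answer: C(12,4) = 495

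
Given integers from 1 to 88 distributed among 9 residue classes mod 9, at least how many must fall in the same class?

By pigeonhole with 88 objects and 9 categories: ceiling(88/9).

Final answer: 10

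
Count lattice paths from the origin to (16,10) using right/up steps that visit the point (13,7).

Paths (0,0)->(13,7): C(20,7) = 77520.
Paths (13,7)->(16,10): C(6,3) = 20.
By multiplication principle: 77520 x 20.

Final answer: 1550400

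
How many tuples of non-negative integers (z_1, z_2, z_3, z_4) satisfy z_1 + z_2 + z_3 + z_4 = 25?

Stars and bars with 25 stars and 3 bars:
C(25+4-1, 4-1) = C(28,3).

Final answer: C(28,3) = 3276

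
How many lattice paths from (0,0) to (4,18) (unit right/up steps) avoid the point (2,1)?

Total paths to (4,18): C(22,18) = 7315.
Paths through (2,1): C(3,1) x C(19,17) = 513.
Avoiding (2,1): 7315 - 513.

Final answer: 6802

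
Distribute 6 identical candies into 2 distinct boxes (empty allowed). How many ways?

Stars and bars: C(n+k-1, k-1) = C(7,1).

Final answer: C(7,1) = 7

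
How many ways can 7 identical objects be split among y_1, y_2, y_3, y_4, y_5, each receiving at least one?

Substitute y'_i = y_i - 1 (so y'_i >= 0). Then sum y'_i = 7 - 5 = 2.
Stars and bars: C(2+5-1, 5-1) = C(6,4).

Final answer: C(6,4) = 15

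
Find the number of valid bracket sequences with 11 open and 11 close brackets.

This is counted by the nth Catalan number C_n. Here n = 11 (pairs).
C_n = C(2n,n)/(n+1), so C_{11} = C(22,11)/12 = 705432/12.

Final answer: C_{11} = 58786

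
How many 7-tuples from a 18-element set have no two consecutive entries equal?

First character: 18 choices. Each subsequent: 17 choices (must differ from the previous one).
Total: 18 x 17^6.

Final answer: 18 x 17^{6} = 434476242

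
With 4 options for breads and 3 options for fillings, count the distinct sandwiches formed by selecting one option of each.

By the multiplication principle: 4 x 3.

Final answer: 12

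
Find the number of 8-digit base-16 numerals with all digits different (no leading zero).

The leading digit has 15 choices (anything but zero); the next has 15 (anything but the first), then 14, and so on, one fewer each time.
Total: 15 x 15 x 14 x 13 x 12 x 11 x 10 x 9.

Final answer: 486486000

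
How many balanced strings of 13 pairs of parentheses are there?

The structures are counted by the Catalan number C_n. Here n = 13 (pairs).
C_n = C(2n,n)/(n+1), so C_{13} = C(26,13)/14 = 10400600/14.

Final answer: C_{13} = 742900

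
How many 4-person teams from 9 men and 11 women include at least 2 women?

Sum over valid woman counts:
C(11,2)C(9,2) = 1980
C(11,3)C(9,1) = 1485
C(11,4)C(9,0) = 330
Total: 1980 + 1485 + 330.

Final answer: 3795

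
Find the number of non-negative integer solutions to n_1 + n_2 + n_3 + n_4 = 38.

Stars and bars with 38 stars and 3 bars:
C(38+4-1, 4-1) = C(41,3).

Final answer: C(41,3) = 10660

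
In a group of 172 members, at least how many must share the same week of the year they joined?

There are 52 possible values for week of the year they joined. With 172 members and 52 categories, by pigeonhole: ceiling(172/52).

Final answer: 4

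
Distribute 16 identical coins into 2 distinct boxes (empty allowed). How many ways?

Stars and bars: C(n+k-1, k-1) = C(17,1).

Final answer: C(17,1) = 17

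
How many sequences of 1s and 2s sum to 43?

Let f(n) count the ways. The last step is size 1 or 2, so f(n) = f(n-1) + f(n-2) with f(1)=1, f(2)=2.
Computing successive values: f(1)=1, f(2)=2, f(3)=3, f(4)=5, f(5)=8, f(6)=13, f(7)=21, f(8)=34, f(9)=55, f(10)=89, f(11)=144, f(12)=233, f(13)=377, f(14)=610, f(15)=987, f(16)=1597, f(17)=2584, f(18)=4181, f(19)=6765, f(20)=10946, f(21)=17711, f(22)=28657, f(23)=46368, f(24)=75025, f(25)=121393, f(26)=196418, f(27)=317811, f(28)=514229, f(29)=832040, f(30)=1346269, f(31)=2178309, f(32)=3524578, f(33)=5702887, f(34)=9227465, f(35)=14930352, f(36)=24157817, f(37)=39088169, f(38)=63245986, f(39)=102334155, f(40)=165580141, f(41)=267914296, f(42)=433494437, f(43)=701408733.

Final answer: 701408733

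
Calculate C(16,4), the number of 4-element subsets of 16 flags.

C(16,4) = 16!/(4! x (16-4)!).

Final answer: C(16,4) = 1820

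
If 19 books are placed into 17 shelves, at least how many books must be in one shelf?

By the pigeonhole principle: ceiling(19/17).

Final answer: 2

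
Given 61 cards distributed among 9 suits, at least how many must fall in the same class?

By pigeonhole with 61 objects and 9 categories: ceiling(61/9).

Final answer: 7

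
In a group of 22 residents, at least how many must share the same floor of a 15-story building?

There are 15 possible values for floor of a 15-story building. With 22 residents and 15 categories, by pigeonhole: ceiling(22/15).

Final answer: 2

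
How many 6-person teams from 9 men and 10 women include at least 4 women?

Sum over valid woman counts:
C(10,4)C(9,2) = 7560
C(10,5)C(9,1) = 2268
C(10,6)C(9,0) = 210
Total: 7560 + 2268 + 210.

Final answer: 10038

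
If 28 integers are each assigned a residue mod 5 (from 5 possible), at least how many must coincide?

There are 5 possible values for residue mod 5. With 28 integers and 5 categories, by pigeonhole: ceiling(28/5).

Final answer: 6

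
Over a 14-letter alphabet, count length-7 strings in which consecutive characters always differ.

First character: 14 choices. Each subsequent: 13 choices (must differ from the previous one).
Total: 14 x 13^6.

Final answer: 14 x 13^{6} = 67575326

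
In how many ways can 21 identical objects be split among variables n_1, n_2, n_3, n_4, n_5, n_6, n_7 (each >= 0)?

Stars and bars with 21 stars and 6 bars:
C(21+7-1, 7-1) = C(27,6).

Final answer: C(27,6) = 296010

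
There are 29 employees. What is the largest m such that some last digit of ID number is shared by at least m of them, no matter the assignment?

There are 10 possible values for last digit of ID number. With 29 employees and 10 categories, by pigeonhole: ceiling(29/10).

Final answer: 3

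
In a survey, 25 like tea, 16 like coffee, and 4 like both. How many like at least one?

|A union B| = |A| + |B| - |A intersect B| = 25 + 16 - 4.

Final answer: 37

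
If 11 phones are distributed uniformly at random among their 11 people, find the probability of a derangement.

Derangements satisfy D(n) = (n-1)(D(n-1) + D(n-2)), starting from D(0)=1, D(1)=0.
Building up: D(2)=1, D(3)=2, D(4)=9, D(5)=44, D(6)=265, D(7)=1854, D(8)=14833, D(9)=133496, D(10)=1334961, D(11)=14684570.
Total arrangements: 11! = 39916800.
Probability = D(11)/11! = 1468457/3991680.

Final answer: D(11)/11! = 14684570/39916800 = 0.367879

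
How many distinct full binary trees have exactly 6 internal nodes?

This is counted by the nth Catalan number C_n. Here n = 6.
C_n = C(2n,n) - C(2n,n+1), so C_{6} = C(12,6) - C(12,7) = 924 - 792.

Final answer: C_{6} = 132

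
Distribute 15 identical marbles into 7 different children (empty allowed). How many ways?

Stars and bars: C(n+k-1, k-1) = C(21,6).

Final answer: C(21,6) = 54264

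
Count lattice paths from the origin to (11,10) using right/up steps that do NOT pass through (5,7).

Total paths to (11,10): C(21,10) = 352716.
Paths through (5,7): C(12,7) x C(9,3) = 66528.
Avoiding (5,7): 352716 - 66528.

Final answer: 286188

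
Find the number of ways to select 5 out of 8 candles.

C(8,5) = 8!/(5! x 3!).

Final answer: \binom{8}{5} = 56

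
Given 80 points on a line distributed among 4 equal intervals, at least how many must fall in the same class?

By pigeonhole with 80 objects and 4 categories: ceiling(80/4).

Final answer: 20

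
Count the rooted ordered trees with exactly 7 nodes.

This is counted by the nth Catalan number C_n. Here n = 7 - 1 = 6.
C_n = C(2n,n)/(n+1), so C_{6} = C(12,6)/7 = 924/7.

Final answer: C_{6} = 132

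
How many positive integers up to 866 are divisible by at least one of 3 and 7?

Multiples of 3: 288. Multiples of 7: 123. Of both (lcm=21): 41.
By inclusion-exclusion: 288 + 123 - 41.

Final answer: 370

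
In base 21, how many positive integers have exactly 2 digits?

These are the integers in [21^1, 21^2), so the count is 21^2 - 21^1 = 20 x 21^1.

Final answer: 420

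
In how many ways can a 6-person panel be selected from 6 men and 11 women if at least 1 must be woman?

Sum over valid woman counts:
C(11,1)C(6,5) = 66
C(11,2)C(6,4) = 825
C(11,3)C(6,3) = 3300
C(11,4)C(6,2) = 4950
C(11,5)C(6,1) = 2772
C(11,6)C(6,0) = 462
Total: 66 + 825 + 3300 + 4950 + 2772 + 462.

Final answer: 12375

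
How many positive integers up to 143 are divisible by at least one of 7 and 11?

Multiples of 7: 20. Multiples of 11: 13. Of both (lcm=77): 1.
By inclusion-exclusion: 20 + 13 - 1.

Final answer: 32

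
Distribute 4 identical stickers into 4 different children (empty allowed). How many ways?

Stars and bars: C(n+k-1, k-1) = C(7,3).

Final answer: C(7,3) = 35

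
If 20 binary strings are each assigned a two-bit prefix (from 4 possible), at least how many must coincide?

There are 4 possible values for two-bit prefix. With 20 binary strings and 4 categories, by pigeonhole: ceiling(20/4).

Final answer: 5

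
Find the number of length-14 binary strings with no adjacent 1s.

Classify by the final bit: ...0 gives a(n-1) strings, ...01 gives a(n-2) strings. Thus a(n) = a(n-1) + a(n-2) with a(1)=2, a(2)=3.
Building up term by term: a(1)=2, a(2)=3, a(3)=5, a(4)=8, a(5)=13, a(6)=21, a(7)=34, a(8)=55, a(9)=89, a(10)=144, a(11)=233, a(12)=377, a(13)=610, a(14)=987.

Final answer: 987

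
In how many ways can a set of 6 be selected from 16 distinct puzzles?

C(16,6) = 16!/(6! x 10!).

Final answer: \binom{16}{6} = 8008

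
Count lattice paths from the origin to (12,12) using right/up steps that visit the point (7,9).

Paths (0,0)->(7,9): C(16,9) = 11440.
Paths (7,9)->(12,12): C(8,3) = 56.
By multiplication principle: 11440 x 56.

Final answer: 640640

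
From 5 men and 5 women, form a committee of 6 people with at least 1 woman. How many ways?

Sum over valid woman counts:
C(5,1)C(5,5) = 5
C(5,2)C(5,4) = 50
C(5,3)C(5,3) = 100
C(5,4)C(5,2) = 50
C(5,5)C(5,1) = 5
Total: 5 + 50 + 100 + 50 + 5.

Final answer: 210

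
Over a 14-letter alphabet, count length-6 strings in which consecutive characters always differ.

Let g(n) count such strings. g(1) = 14, and each valid string of length n-1 extends in 13 ways (any symbol but the last), so g(n) = 13 g(n-1).
Total: g(6) = 14 x 13^5.

Final answer: 14 x 13^{5} = 5198102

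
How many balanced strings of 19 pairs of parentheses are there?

This is counted by the nth Catalan number C_n. Here n = 19 (pairs).
Using C_0 = 1 and C_(k+1) = C_k x 2(2k+1)/(k+2), build up term by term: C_1=1, C_2=2, C_3=5, C_4=14, C_5=42, C_6=132, C_7=429, C_8=1430, C_9=4862, C_10=16796, C_11=58786, C_12=208012, C_13=742900, C_14=2674440, C_15=9694845, C_16=35357670, C_17=129644790, C_18=477638700, C_19=1767263190.

Final answer: C_{19} = 1767263190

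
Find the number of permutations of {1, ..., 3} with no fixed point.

Derangements satisfy D(n) = (n-1)(D(n-1) + D(n-2)), starting from D(0)=1, D(1)=0.
D(2) = 1 x (0 + 1) = 1
D(3) = 2 x (D(2) + D(1)) = 2 x (1 + 0)

Final answer: D(3) = 2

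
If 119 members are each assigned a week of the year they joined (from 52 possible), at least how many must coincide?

There are 52 possible values for week of the year they joined. With 119 members and 52 categories, by pigeonhole: ceiling(119/52).

Final answer: 3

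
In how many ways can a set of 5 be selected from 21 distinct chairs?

C(21,5) = 21!/(5! x 16!).

Final answer: \binom{21}{5} = 20349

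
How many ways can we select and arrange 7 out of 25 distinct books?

P(25,7) = 25!/(25-7)! = 25!/18!.

Final answer: P(25,7) = 2422728000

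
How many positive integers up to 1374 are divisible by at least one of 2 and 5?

Multiples of 2: 687. Multiples of 5: 274. Of both (lcm=10): 137.
By inclusion-exclusion: 687 + 274 - 137.

Final answer: 824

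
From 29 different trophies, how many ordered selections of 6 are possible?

P(29,6) = 29!/(29-6)! = 29!/23!.

Final answer: P(29,6) = 342014400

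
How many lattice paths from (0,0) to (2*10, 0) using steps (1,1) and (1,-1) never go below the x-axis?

Total monotonic paths to (10,10): C(20,10) = 184756.
By the reflection principle, paths that go above the diagonal number C(20,11) = 167960.
Valid Dyck paths: 184756 - 167960.
(Equivalently, C_{10} = C(20,10)/11 = 184756/11.)

Final answer: C_{10} = 16796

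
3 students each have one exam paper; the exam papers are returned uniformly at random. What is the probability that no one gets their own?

Derangements satisfy D(n) = (n-1)(D(n-1) + D(n-2)), starting from D(0)=1, D(1)=0.
Building up: D(2)=1, D(3)=2.
Total arrangements: 3! = 6.
Probability = D(3)/3! = 1/3.

Final answer: D(3)/3! = 2/6 = 0.333333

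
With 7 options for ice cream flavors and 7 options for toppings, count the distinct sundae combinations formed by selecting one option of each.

By the multiplication principle: 7 x 7.

Final answer: 49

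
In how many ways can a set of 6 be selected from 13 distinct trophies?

C(13,6) = 13!/(6! x 7!).

Final answer: \binom{13}{6} = 1716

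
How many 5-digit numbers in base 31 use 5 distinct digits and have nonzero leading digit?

The leading digit has 30 choices (anything but zero); the next has 30 (anything but the first), then 29, and so on, one fewer each time.
Total: 30 x 30 x 29 x 28 x 27.

Final answer: 19731600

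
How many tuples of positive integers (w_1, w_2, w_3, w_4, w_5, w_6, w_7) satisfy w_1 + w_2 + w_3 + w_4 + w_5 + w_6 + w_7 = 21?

Substitute w'_i = w_i - 1 (so w'_i >= 0). Then sum w'_i = 21 - 7 = 14.
Stars and bars: C(14+7-1, 7-1) = C(20,6).

Final answer: C(20,6) = 38760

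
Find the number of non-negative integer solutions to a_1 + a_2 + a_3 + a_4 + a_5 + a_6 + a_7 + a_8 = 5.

Stars and bars with 5 stars and 7 bars:
C(5+8-1, 8-1) = C(12,7).

Final answer: C(12,7) = 792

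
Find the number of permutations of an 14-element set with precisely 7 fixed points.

Choose which 7 elements are fixed: C(14,7) = 3432.
Derange the remaining 7 using D(j) = (j-1)(D(j-1) + D(j-2)), D(0)=1, D(1)=0: D(2)=1, D(3)=2, D(4)=9, D(5)=44, D(6)=265, D(7)=1854.
Total: 3432 x 1854.

Final answer: C(14,7) D(7) = 6362928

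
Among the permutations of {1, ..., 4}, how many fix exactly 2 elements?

Choose which 2 elements are fixed: C(4,2) = 6.
Derange the remaining 2 using D(j) = (j-1)(D(j-1) + D(j-2)), D(0)=1, D(1)=0: D(2)=1.
Total: 6 x 1.

Final answer: C(4,2) D(2) = 6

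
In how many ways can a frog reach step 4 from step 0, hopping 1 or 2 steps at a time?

Let f(n) count the ways. The last step is size 1 or 2, so f(n) = f(n-1) + f(n-2) with f(1)=1, f(2)=2.
Computing successive values: f(1)=1, f(2)=2, f(3)=3, f(4)=5.

Final answer: 5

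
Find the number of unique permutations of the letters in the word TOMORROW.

Letters (M:1, O:3, R:2, T:1, W:1). Total letters: 8.
Permutations = 8!/(3! x 2!).

Final answer: 3360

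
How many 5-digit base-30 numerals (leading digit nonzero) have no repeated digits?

The leading digit has 29 choices (anything but zero); the next has 29 (anything but the first), then 28, and so on, one fewer each time.
Total: 29 x 29 x 28 x 27 x 26.

Final answer: 16530696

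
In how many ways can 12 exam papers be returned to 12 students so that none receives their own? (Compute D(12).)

Derangements satisfy D(n) = (n-1)(D(n-1) + D(n-2)), starting from D(0)=1, D(1)=0.
D(2) = 1 x (0 + 1) = 1
D(3) = 2 x (1 + 0) = 2
D(4) = 3 x (2 + 1) = 9
D(5) = 4 x (9 + 2) = 44
D(6) = 5 x (44 + 9) = 265
D(7) = 6 x (265 + 44) = 1854
D(8) = 7 x (1854 + 265) = 14833
D(9) = 8 x (14833 + 1854) = 133496
D(10) = 9 x (133496 + 14833) = 1334961
D(11) = 10 x (1334961 + 133496) = 14684570
D(12) = 11 x (D(11) + D(10)) = 11 x (14684570 + 1334961)

Final answer: D(12) = 176214841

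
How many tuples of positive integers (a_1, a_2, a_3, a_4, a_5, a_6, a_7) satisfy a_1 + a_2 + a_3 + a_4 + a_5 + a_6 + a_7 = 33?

Substitute a'_i = a_i - 1 (so a'_i >= 0). Then sum a'_i = 33 - 7 = 26.
Stars and bars: C(26+7-1, 7-1) = C(32,6).

Final answer: C(32,6) = 906192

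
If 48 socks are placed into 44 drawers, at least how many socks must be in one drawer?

By the pigeonhole principle: ceiling(48/44).

Final answer: 2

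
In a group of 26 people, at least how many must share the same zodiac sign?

There are 12 possible values for zodiac sign. With 26 people and 12 categories, by pigeonhole: ceiling(26/12).

Final answer: 3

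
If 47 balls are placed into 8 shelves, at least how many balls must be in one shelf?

By the pigeonhole principle: ceiling(47/8).

Final answer: 6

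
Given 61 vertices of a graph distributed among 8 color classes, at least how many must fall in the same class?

By pigeonhole with 61 objects and 8 categories: ceiling(61/8).

Final answer: 8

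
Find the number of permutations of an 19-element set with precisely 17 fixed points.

Choose which 17 elements are fixed: C(19,17) = 171.
Derange the remaining 2 using D(j) = (j-1)(D(j-1) + D(j-2)), D(0)=1, D(1)=0: D(2)=1.
Total: 171 x 1.

Final answer: C(19,17) D(2) = 171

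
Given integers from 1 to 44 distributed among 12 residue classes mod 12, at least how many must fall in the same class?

By pigeonhole with 44 objects and 12 categories: ceiling(44/12).

Final answer: 4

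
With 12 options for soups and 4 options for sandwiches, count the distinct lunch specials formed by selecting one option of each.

By the multiplication principle: 12 x 4.

Final answer: 48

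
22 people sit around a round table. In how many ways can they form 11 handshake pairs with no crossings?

The structures are counted by the Catalan number C_n. Here n = 22/2 = 11.
C_n = C(2n,n) - C(2n,n+1), so C_{11} = C(22,11) - C(22,12) = 705432 - 646646.

Final answer: C_{11} = 58786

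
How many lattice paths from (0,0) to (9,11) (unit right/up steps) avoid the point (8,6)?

Total paths to (9,11): C(20,11) = 167960.
Paths through (8,6): C(14,6) x C(6,5) = 18018.
Avoiding (8,6): 167960 - 18018.

Final answer: 149942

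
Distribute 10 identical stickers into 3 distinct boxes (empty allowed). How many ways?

Stars and bars: C(n+k-1, k-1) = C(12,2).

Final answer: C(12,2) = 66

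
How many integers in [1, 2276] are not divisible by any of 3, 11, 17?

|div by 3|=758, |div by 11|=206, |div by 17|=133.
|div by 3&11|=68, |div by 3&17|=44, |div by 11&17|=12, |div by all|=4.
By inclusion-exclusion, divisible by at least one: 758+206+133-68-44-12+4 = 977.
Not divisible by any: 2276 - 977.

Final answer: 1299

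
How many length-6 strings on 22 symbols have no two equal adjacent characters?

Let g(n) count such strings. g(1) = 22, and each valid string of length n-1 extends in 21 ways (any symbol but the last), so g(n) = 21 g(n-1).
Total: g(6) = 22 x 21^5.

Final answer: 22 x 21^{5} = 89850222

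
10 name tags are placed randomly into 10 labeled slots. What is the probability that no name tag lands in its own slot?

D(n) = (n-1)(D(n-1) + D(n-2)), D(0)=1, D(1)=0.
Building up: D(2)=1, D(3)=2, D(4)=9, D(5)=44, D(6)=265, D(7)=1854, D(8)=14833, D(9)=133496, D(10)=1334961.
Total arrangements: 10! = 3628800.
Probability = D(10)/10! = 16481/44800.

Final answer: D(10)/10! = 1334961/3628800 = 0.367879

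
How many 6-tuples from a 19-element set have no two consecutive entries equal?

First character: 19 choices. Each subsequent: 18 choices (must differ from the previous one).
Total: 19 x 18^5.

Final answer: 19 x 18^{5} = 35901792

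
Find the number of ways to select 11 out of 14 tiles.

C(14,11) = 14!/(11! x 3!).

Final answer: \binom{14}{11} = 364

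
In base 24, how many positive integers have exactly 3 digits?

In base 24, the leading digit has 23 choices (1..23); each of the remaining 2 digits has 24 choices.
Total: 23 x 24^2.

Final answer: 13248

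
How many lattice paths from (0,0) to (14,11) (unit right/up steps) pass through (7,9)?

Paths (0,0)->(7,9): C(16,9) = 11440.
Paths (7,9)->(14,11): C(9,2) = 36.
By multiplication principle: 11440 x 36.

Final answer: 411840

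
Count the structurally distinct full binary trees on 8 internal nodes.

This is a standard Catalan-number count: the answer is C_n. Here n = 8.
Using C_0 = 1 and C_(k+1) = C_k x 2(2k+1)/(k+2), build up term by term: C_1=1, C_2=2, C_3=5, C_4=14, C_5=42, C_6=132, C_7=429, C_8=1430.

Final answer: C_{8} = 1430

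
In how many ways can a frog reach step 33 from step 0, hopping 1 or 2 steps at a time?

Let f(n) be the number of climbs. Removing the last move (1 or 2 steps) gives f(n) = f(n-1) + f(n-2); base cases f(1)=1, f(2)=2.
Iterating the recurrence: f(1)=1, f(2)=2, f(3)=3, f(4)=5, f(5)=8, f(6)=13, f(7)=21, f(8)=34, f(9)=55, f(10)=89, f(11)=144, f(12)=233, f(13)=377, f(14)=610, f(15)=987, f(16)=1597, f(17)=2584, f(18)=4181, f(19)=6765, f(20)=10946, f(21)=17711, f(22)=28657, f(23)=46368, f(24)=75025, f(25)=121393, f(26)=196418, f(27)=317811, f(28)=514229, f(29)=832040, f(30)=1346269, f(31)=2178309, f(32)=3524578, f(33)=5702887.

Final answer: 5702887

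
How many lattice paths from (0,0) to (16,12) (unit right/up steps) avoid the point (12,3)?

Total paths to (16,12): C(28,12) = 30421755.
Paths through (12,3): C(15,3) x C(13,9) = 325325.
Avoiding (12,3): 30421755 - 325325.

Final answer: 30096430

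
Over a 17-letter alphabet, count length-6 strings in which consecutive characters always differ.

Let g(n) count such strings. g(1) = 17, and each valid string of length n-1 extends in 16 ways (any symbol but the last), so g(n) = 16 g(n-1).
Total: g(6) = 17 x 16^5.

Final answer: 17 x 16^{5} = 17825792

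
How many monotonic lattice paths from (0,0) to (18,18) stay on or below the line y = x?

Total monotonic paths to (18,18): C(36,18) = 9075135300.
Reflecting each bad path at its first crossing gives a bijection with paths to (17,19): C(36,19) = 8597496600.
Valid Dyck paths: 9075135300 - 8597496600.
(These counts are the Catalan numbers.)

Final answer: C_{18} = 477638700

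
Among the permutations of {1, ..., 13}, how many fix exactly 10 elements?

Choose which 10 elements are fixed: C(13,10) = 286.
Derange the remaining 3 using D(j) = (j-1)(D(j-1) + D(j-2)), D(0)=1, D(1)=0: D(2)=1, D(3)=2.
Total: 286 x 2.

Final answer: C(13,10) D(3) = 572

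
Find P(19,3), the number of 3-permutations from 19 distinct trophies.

P(19,3) = 19!/(19-3)! = 19!/16!.

Final answer: P(19,3) = 5814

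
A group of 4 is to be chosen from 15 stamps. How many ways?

C(15,4) = 15!/(4! x (15-4)!).

Final answer: C(15,4) = 1365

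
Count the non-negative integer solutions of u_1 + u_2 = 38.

Stars and bars with 38 stars and 1 bars:
C(38+2-1, 2-1) = C(39,1).

Final answer: C(39,1) = 39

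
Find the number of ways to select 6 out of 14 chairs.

C(14,6) = 14!/(6! x 8!).

Final answer: \binom{14}{6} = 3003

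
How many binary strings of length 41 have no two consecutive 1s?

Let a(n) count valid strings. If the last bit is 0 the prefix is any valid string of length n-1; if it is 1 the string must end in 01 with a valid prefix of length n-2. So a(n) = a(n-1) + a(n-2), a(1)=2, a(2)=3.
Building up term by term: a(1)=2, a(2)=3, a(3)=5, a(4)=8, a(5)=13, a(6)=21, a(7)=34, a(8)=55, a(9)=89, a(10)=144, a(11)=233, a(12)=377, a(13)=610, a(14)=987, a(15)=1597, a(16)=2584, a(17)=4181, a(18)=6765, a(19)=10946, a(20)=17711, a(21)=28657, a(22)=46368, a(23)=75025, a(24)=121393, a(25)=196418, a(26)=317811, a(27)=514229, a(28)=832040, a(29)=1346269, a(30)=2178309, a(31)=3524578, a(32)=5702887, a(33)=9227465, a(34)=14930352, a(35)=24157817, a(36)=39088169, a(37)=63245986, a(38)=102334155, a(39)=165580141, a(40)=267914296, a(41)=433494437.

Final answer: 433494437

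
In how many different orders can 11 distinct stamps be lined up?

The number of ways to arrange 11 distinct objects is 11!.

Final answer: 11! = 39916800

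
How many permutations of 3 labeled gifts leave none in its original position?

D(n) = (n-1)(D(n-1) + D(n-2)), D(0)=1, D(1)=0.
D(2) = 1 x (0 + 1) = 1
D(3) = 2 x (D(2) + D(1)) = 2 x (1 + 0)

Final answer: D(3) = 2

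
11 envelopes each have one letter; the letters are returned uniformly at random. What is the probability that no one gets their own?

D(n) = (n-1)(D(n-1) + D(n-2)), D(0)=1, D(1)=0.
Building up: D(2)=1, D(3)=2, D(4)=9, D(5)=44, D(6)=265, D(7)=1854, D(8)=14833, D(9)=133496, D(10)=1334961, D(11)=14684570.
Total arrangements: 11! = 39916800.
Probability = D(11)/11! = 1468457/3991680.

Final answer: D(11)/11! = 14684570/39916800 = 0.367879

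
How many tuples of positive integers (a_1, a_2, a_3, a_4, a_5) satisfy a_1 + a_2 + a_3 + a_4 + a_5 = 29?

Substitute a'_i = a_i - 1 (so a'_i >= 0). Then sum a'_i = 29 - 5 = 24.
Stars and bars: C(24+5-1, 5-1) = C(28,4).

Final answer: C(28,4) = 20475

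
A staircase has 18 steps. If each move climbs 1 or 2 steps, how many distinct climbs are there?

Let f(n) count the ways. The last step is size 1 or 2, so f(n) = f(n-1) + f(n-2) with f(1)=1, f(2)=2.
Iterating the recurrence: f(1)=1, f(2)=2, f(3)=3, f(4)=5, f(5)=8, f(6)=13, f(7)=21, f(8)=34, f(9)=55, f(10)=89, f(11)=144, f(12)=233, f(13)=377, f(14)=610, f(15)=987, f(16)=1597, f(17)=2584, f(18)=4181.

Final answer: 4181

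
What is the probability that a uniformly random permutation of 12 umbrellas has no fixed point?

D(n) = (n-1)(D(n-1) + D(n-2)), D(0)=1, D(1)=0.
Building up: D(2)=1, D(3)=2, D(4)=9, D(5)=44, D(6)=265, D(7)=1854, D(8)=14833, D(9)=133496, D(10)=1334961, D(11)=14684570, D(12)=176214841.
Total arrangements: 12! = 479001600.
Probability = D(12)/12! = 16019531/43545600.

Final answer: D(12)/12! = 176214841/479001600 = 0.367879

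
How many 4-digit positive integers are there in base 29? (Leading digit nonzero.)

In base 29, the leading digit has 28 choices (1..28); each of the remaining 3 digits has 29 choices.
Total: 28 x 29^3.

Final answer: 682892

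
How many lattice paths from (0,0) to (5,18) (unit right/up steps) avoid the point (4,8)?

Total paths to (5,18): C(23,18) = 33649.
Paths through (4,8): C(12,8) x C(11,10) = 5445.
Avoiding (4,8): 33649 - 5445.

Final answer: 28204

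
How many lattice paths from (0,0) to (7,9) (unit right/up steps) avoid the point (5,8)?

Total paths to (7,9): C(16,9) = 11440.
Paths through (5,8): C(13,8) x C(3,1) = 3861.
Avoiding (5,8): 11440 - 3861.

Final answer: 7579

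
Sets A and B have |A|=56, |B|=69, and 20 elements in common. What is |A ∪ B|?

|A union B| = |A| + |B| - |A intersect B| = 56 + 69 - 20.

Final answer: 105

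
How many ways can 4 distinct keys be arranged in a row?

The number of ways to arrange 4 distinct objects is 4!.

Final answer: 4! = 24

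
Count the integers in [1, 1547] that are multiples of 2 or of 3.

Multiples of 2: 773. Multiples of 3: 515. Of both (lcm=6): 257.
By inclusion-exclusion: 773 + 515 - 257.

Final answer: 1031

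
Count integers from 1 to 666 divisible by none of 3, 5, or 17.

|div by 3|=222, |div by 5|=133, |div by 17|=39.
|div by 3&5|=44, |div by 3&17|=13, |div by 5&17|=7, |div by all|=2.
By inclusion-exclusion, divisible by at least one: 222+133+39-44-13-7+2 = 332.
Not divisible by any: 666 - 332.

Final answer: 334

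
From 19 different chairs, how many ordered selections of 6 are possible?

P(19,6) = 19!/(19-6)! = 19!/13!.

Final answer: P(19,6) = 19535040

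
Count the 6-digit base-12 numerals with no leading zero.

In base 12, the leading digit has 11 choices (1..11); each of the remaining 5 digits has 12 choices.
Total: 11 x 12^5.

Final answer: 2737152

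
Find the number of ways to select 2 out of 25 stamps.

C(25,2) = 25!/(2! x (25-2)!).

Final answer: C(25,2) = 300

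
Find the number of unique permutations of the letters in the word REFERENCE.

Letters (C:1, E:4, F:1, N:1, R:2). Total letters: 9.
Permutations = 9!/(4! x 2!).

Final answer: 7560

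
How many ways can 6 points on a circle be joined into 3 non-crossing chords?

This is counted by the nth Catalan number C_n. Here n = 6/2 = 3.
Using C_0 = 1 and C_(k+1) = C_k x 2(2k+1)/(k+2), build up term by term: C_1=1, C_2=2, C_3=5.

Final answer: C_{3} = 5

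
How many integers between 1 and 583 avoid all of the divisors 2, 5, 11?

|div by 2|=291, |div by 5|=116, |div by 11|=53.
|div by 2&5|=58, |div by 2&11|=26, |div by 5&11|=10, |div by all|=5.
By inclusion-exclusion, divisible by at least one: 291+116+53-58-26-10+5 = 371.
Not divisible by any: 583 - 371.

Final answer: 212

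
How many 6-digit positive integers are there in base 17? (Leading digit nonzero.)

In base 17, the leading digit has 16 choices (1..16); each of the remaining 5 digits has 17 choices.
Total: 16 x 17^5.

Final answer: 22717712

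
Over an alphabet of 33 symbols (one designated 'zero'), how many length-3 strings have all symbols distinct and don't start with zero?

First digit: 32 (nonzero). Second: 32 (not first). Third: 31, etc.
Total: 32 x 32 x 31.

Final answer: 31744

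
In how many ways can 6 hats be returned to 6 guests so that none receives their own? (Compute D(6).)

Derangements satisfy D(n) = (n-1)(D(n-1) + D(n-2)), starting from D(0)=1, D(1)=0.
D(2) = 1 x (0 + 1) = 1
D(3) = 2 x (1 + 0) = 2
D(4) = 3 x (2 + 1) = 9
D(5) = 4 x (9 + 2) = 44
D(6) = 5 x (D(5) + D(4)) = 5 x (44 + 9)

Final answer: D(6) = 265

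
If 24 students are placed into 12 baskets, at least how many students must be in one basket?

By the pigeonhole principle: ceiling(24/12).

Final answer: 2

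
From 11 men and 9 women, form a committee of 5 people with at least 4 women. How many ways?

Sum over valid woman counts:
C(9,4)C(11,1) = 1386
C(9,5)C(11,0) = 126
Total: 1386 + 126.

Final answer: 1512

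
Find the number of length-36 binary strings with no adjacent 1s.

Classify by the final bit: ...0 gives a(n-1) strings, ...01 gives a(n-2) strings. Thus a(n) = a(n-1) + a(n-2) with a(1)=2, a(2)=3.
Computing successive values: a(1)=2, a(2)=3, a(3)=5, a(4)=8, a(5)=13, a(6)=21, a(7)=34, a(8)=55, a(9)=89, a(10)=144, a(11)=233, a(12)=377, a(13)=610, a(14)=987, a(15)=1597, a(16)=2584, a(17)=4181, a(18)=6765, a(19)=10946, a(20)=17711, a(21)=28657, a(22)=46368, a(23)=75025, a(24)=121393, a(25)=196418, a(26)=317811, a(27)=514229, a(28)=832040, a(29)=1346269, a(30)=2178309, a(31)=3524578, a(32)=5702887, a(33)=9227465, a(34)=14930352, a(35)=24157817, a(36)=39088169.

Final answer: 39088169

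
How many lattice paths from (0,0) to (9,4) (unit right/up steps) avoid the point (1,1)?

Total paths to (9,4): C(13,4) = 715.
Paths through (1,1): C(2,1) x C(11,3) = 330.
Avoiding (1,1): 715 - 330.

Final answer: 385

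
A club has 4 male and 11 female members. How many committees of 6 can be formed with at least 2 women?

Sum over valid woman counts:
C(11,2)C(4,4) = 55
C(11,3)C(4,3) = 660
C(11,4)C(4,2) = 1980
C(11,5)C(4,1) = 1848
C(11,6)C(4,0) = 462
Total: 55 + 660 + 1980 + 1848 + 462.

Final answer: 5005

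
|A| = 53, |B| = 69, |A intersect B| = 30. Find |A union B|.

|A union B| = |A| + |B| - |A intersect B| = 53 + 69 - 30.

Final answer: 92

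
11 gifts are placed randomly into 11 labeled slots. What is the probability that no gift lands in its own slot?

Use the recurrence D(n) = (n-1)(D(n-1) + D(n-2)) with D(0)=1, D(1)=0.
Building up: D(2)=1, D(3)=2, D(4)=9, D(5)=44, D(6)=265, D(7)=1854, D(8)=14833, D(9)=133496, D(10)=1334961, D(11)=14684570.
Total arrangements: 11! = 39916800.
Probability = D(11)/11! = 1468457/3991680.

Final answer: D(11)/11! = 14684570/39916800 = 0.367879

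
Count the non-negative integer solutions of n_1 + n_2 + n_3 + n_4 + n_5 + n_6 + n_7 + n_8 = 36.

Stars and bars with 36 stars and 7 bars:
C(36+8-1, 8-1) = C(43,7).

Final answer: C(43,7) = 32224114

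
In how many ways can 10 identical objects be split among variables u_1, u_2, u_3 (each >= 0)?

Stars and bars with 10 stars and 2 bars:
C(10+3-1, 3-1) = C(12,2).

Final answer: C(12,2) = 66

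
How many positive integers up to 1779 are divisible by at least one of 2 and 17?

Multiples of 2: 889. Multiples of 17: 104. Of both (lcm=34): 52.
By inclusion-exclusion: 889 + 104 - 52.

Final answer: 941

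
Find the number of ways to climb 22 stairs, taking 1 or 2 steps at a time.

Let f(n) count the ways. The last step is size 1 or 2, so f(n) = f(n-1) + f(n-2) with f(1)=1, f(2)=2.
Iterating the recurrence: f(1)=1, f(2)=2, f(3)=3, f(4)=5, f(5)=8, f(6)=13, f(7)=21, f(8)=34, f(9)=55, f(10)=89, f(11)=144, f(12)=233, f(13)=377, f(14)=610, f(15)=987, f(16)=1597, f(17)=2584, f(18)=4181, f(19)=6765, f(20)=10946, f(21)=17711, f(22)=28657.

Final answer: 28657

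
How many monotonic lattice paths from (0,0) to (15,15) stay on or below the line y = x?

Total monotonic paths to (15,15): C(30,15) = 155117520.
Reflecting each bad path at its first crossing gives a bijection with paths to (14,16): C(30,16) = 145422675.
Valid Dyck paths: 155117520 - 145422675.
(Equivalently, C_{15} = C(30,15)/16 = 155117520/16.)

Final answer: C_{15} = 9694845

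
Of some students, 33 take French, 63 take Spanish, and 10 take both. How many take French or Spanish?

|A union B| = |A| + |B| - |A intersect B| = 33 + 63 - 10.

Final answer: 86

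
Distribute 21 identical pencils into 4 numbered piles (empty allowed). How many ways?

Stars and bars: C(n+k-1, k-1) = C(24,3).

Final answer: C(24,3) = 2024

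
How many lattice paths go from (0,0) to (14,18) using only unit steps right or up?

Each path has 14 right steps and 18 up steps in some order (32 steps total).
Choose which 18 of the 32 steps are up: C(32,18).

Final answer: C(32,18) = 471435600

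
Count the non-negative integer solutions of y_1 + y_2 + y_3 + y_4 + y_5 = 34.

Stars and bars with 34 stars and 4 bars:
C(34+5-1, 5-1) = C(38,4).

Final answer: C(38,4) = 73815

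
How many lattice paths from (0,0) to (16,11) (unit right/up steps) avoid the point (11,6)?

Total paths to (16,11): C(27,11) = 13037895.
Paths through (11,6): C(17,6) x C(10,5) = 3118752.
Avoiding (11,6): 13037895 - 3118752.

Final answer: 9919143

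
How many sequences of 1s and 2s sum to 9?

Let f(n) count the ways. The last step is size 1 or 2, so f(n) = f(n-1) + f(n-2) with f(1)=1, f(2)=2.
Computing successive values: f(1)=1, f(2)=2, f(3)=3, f(4)=5, f(5)=8, f(6)=13, f(7)=21, f(8)=34, f(9)=55.

Final answer: 55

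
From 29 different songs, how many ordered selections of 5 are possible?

P(29,5) = 29!/(29-5)! = 29!/24!.

Final answer: P(29,5) = 14250600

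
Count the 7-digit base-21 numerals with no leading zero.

These are the integers in [21^6, 21^7), so the count is 21^7 - 21^6 = 20 x 21^6.

Final answer: 1715322420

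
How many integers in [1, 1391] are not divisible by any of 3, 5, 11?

|div by 3|=463, |div by 5|=278, |div by 11|=126.
|div by 3&5|=92, |div by 3&11|=42, |div by 5&11|=25, |div by all|=8.
By inclusion-exclusion, divisible by at least one: 463+278+126-92-42-25+8 = 716.
Not divisible by any: 1391 - 716.

Final answer: 675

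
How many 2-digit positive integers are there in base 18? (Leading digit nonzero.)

In base 18, the leading digit has 17 choices (1..17); each of the remaining 1 digits has 18 choices.
Total: 17 x 18^1.

Final answer: 306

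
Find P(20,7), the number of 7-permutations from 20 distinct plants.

P(20,7) = 20!/(20-7)! = 20!/13!.

Final answer: P(20,7) = 390700800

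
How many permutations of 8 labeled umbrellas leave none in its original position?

D(n) = (n-1)(D(n-1) + D(n-2)), D(0)=1, D(1)=0.
D(2) = 1 x (0 + 1) = 1
D(3) = 2 x (1 + 0) = 2
D(4) = 3 x (2 + 1) = 9
D(5) = 4 x (9 + 2) = 44
D(6) = 5 x (44 + 9) = 265
D(7) = 6 x (265 + 44) = 1854
D(8) = 7 x (D(7) + D(6)) = 7 x (1854 + 265)

Final answer: D(8) = 14833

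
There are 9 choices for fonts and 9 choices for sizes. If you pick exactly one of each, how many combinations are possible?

By the multiplication principle: 9 x 9.

Final answer: 81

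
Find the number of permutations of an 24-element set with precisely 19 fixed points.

Choose which 19 elements are fixed: C(24,19) = 42504.
Derange the remaining 5 using D(j) = (j-1)(D(j-1) + D(j-2)), D(0)=1, D(1)=0: D(2)=1, D(3)=2, D(4)=9, D(5)=44.
Total: 42504 x 44.

Final answer: C(24,19) D(5) = 1870176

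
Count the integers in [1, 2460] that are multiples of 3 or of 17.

Multiples of 3: 820. Multiples of 17: 144. Of both (lcm=51): 48.
By inclusion-exclusion: 820 + 144 - 48.

Final answer: 916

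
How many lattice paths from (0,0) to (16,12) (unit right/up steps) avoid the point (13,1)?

Total paths to (16,12): C(28,12) = 30421755.
Paths through (13,1): C(14,1) x C(14,11) = 5096.
Avoiding (13,1): 30421755 - 5096.

Final answer: 30416659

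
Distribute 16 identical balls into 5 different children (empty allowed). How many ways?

Stars and bars: C(n+k-1, k-1) = C(20,4).

Final answer: C(20,4) = 4845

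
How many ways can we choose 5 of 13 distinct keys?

C(13,5) = 13!/(5! x 8!).

Final answer: \binom{13}{5} = 1287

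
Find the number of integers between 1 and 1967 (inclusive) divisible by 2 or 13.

Multiples of 2: 983. Multiples of 13: 151. Of both (lcm=26): 75.
By inclusion-exclusion: 983 + 151 - 75.

Final answer: 1059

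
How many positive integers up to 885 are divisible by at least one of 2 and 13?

Multiples of 2: 442. Multiples of 13: 68. Of both (lcm=26): 34.
By inclusion-exclusion: 442 + 68 - 34.

Final answer: 476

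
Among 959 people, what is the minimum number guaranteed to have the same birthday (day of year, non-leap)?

There are 365 possible values for birthday (day of year, non-leap). With 959 people and 365 categories, by pigeonhole: ceiling(959/365).

Final answer: 3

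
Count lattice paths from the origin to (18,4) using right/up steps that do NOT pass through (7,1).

Total paths to (18,4): C(22,4) = 7315.
Paths through (7,1): C(8,1) x C(14,3) = 2912.
Avoiding (7,1): 7315 - 2912.

Final answer: 4403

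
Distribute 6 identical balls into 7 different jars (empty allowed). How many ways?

Stars and bars: C(n+k-1, k-1) = C(12,6).

Final answer: C(12,6) = 924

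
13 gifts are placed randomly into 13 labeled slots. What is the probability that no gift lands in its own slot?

Use the recurrence D(n) = (n-1)(D(n-1) + D(n-2)) with D(0)=1, D(1)=0.
Building up: D(2)=1, D(3)=2, D(4)=9, D(5)=44, D(6)=265, D(7)=1854, D(8)=14833, D(9)=133496, D(10)=1334961, D(11)=14684570, D(12)=176214841, D(13)=2290792932.
Total arrangements: 13! = 6227020800.
Probability = D(13)/13! = 63633137/172972800.

Final answer: D(13)/13! = 2290792932/6227020800 = 0.367879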